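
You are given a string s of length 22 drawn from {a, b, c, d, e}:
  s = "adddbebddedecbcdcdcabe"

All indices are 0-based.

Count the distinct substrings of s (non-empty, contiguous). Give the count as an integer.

229

rank→(start, suffix):
  0 → (19, 'abe')
  1 → (0, 'adddbebddedecbcdcdcabe')
  2 → (13, 'bcdcdcabe')
  3 → (6, 'bddedecbcdcdcabe')
  4 → (20, 'be')
  5 → (4, 'bebddedecbcdcdcabe')
  6 → (18, 'cabe')
  7 → (12, 'cbcdcdcabe')
  8 → (16, 'cdcabe')
  9 → (14, 'cdcdcabe')
  10 → (3, 'dbebddedecbcdcdcabe')
  11 → (17, 'dcabe')
  12 → (15, 'dcdcabe')
  13 → (2, 'ddbebddedecbcdcdcabe')
  14 → (1, 'dddbebddedecbcdcdcabe')
  15 → (7, 'ddedecbcdcdcabe')
  16 → (10, 'decbcdcdcabe')
  17 → (8, 'dedecbcdcdcabe')
  18 → (21, 'e')
  19 → (5, 'ebddedecbcdcdcabe')
  20 → (11, 'ecbcdcdcabe')
  21 → (9, 'edecbcdcdcabe')

SA = [19, 0, 13, 6, 20, 4, 18, 12, 16, 14, 3, 17, 15, 2, 1, 7, 10, 8, 21, 5, 11, 9]
rank  pair      lcp
   1  s[19:],s[0:]  1  'a'
   2  s[0:],s[13:]  0  ''
   3  s[13:],s[6:]  1  'b'
   4  s[6:],s[20:]  1  'b'
   5  s[20:],s[4:]  2  'be'
   6  s[4:],s[18:]  0  ''
   7  s[18:],s[12:]  1  'c'
   8  s[12:],s[16:]  1  'c'
   9  s[16:],s[14:]  3  'cdc'
  10  s[14:],s[3:]  0  ''
  11  s[3:],s[17:]  1  'd'
  12  s[17:],s[15:]  2  'dc'
  13  s[15:],s[2:]  1  'd'
  14  s[2:],s[1:]  2  'dd'
  15  s[1:],s[7:]  2  'dd'
  16  s[7:],s[10:]  1  'd'
  17  s[10:],s[8:]  2  'de'
  18  s[8:],s[21:]  0  ''
  19  s[21:],s[5:]  1  'e'
  20  s[5:],s[11:]  1  'e'
  21  s[11:],s[9:]  1  'e'

n(n+1)/2 = 22·23/2 = 253
Σ LCP = 0 + 1 + 0 + 1 + 1 + 2 + 0 + 1 + 1 + 3 + 0 + 1 + 2 + 1 + 2 + 2 + 1 + 2 + 0 + 1 + 1 + 1 = 24
distinct = 253 − 24 = 229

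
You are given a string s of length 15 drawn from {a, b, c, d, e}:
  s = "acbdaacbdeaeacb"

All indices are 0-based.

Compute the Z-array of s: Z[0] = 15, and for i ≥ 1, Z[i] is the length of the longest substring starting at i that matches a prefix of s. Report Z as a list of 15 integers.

Z[0]=15
i=1: i≥r, start 0; Z[1]=0
i=2: i≥r, start 0; Z[2]=0
i=3: i≥r, start 0; Z[3]=0
i=4: i≥r, start 0; Z[4]=1 grow→box=[4,5)
i=5: i≥r, start 0; Z[5]=4 grow→box=[5,9)
i=6: min(r-i=3, Z[1]=0)=0; Z[6]=0
i=7: min(r-i=2, Z[2]=0)=0; Z[7]=0
i=8: min(r-i=1, Z[3]=0)=0; Z[8]=0
i=9: i≥r, start 0; Z[9]=0
i=10: i≥r, start 0; Z[10]=1 grow→box=[10,11)
i=11: i≥r, start 0; Z[11]=0
i=12: i≥r, start 0; Z[12]=3 grow→box=[12,15)
i=13: min(r-i=2, Z[1]=0)=0; Z[13]=0
i=14: min(r-i=1, Z[2]=0)=0; Z[14]=0

[15, 0, 0, 0, 1, 4, 0, 0, 0, 0, 1, 0, 3, 0, 0]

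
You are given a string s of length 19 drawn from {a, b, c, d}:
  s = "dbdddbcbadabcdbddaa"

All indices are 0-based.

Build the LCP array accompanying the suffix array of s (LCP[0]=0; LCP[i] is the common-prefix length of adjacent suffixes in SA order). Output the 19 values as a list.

rank | idx | suffix
   0 |  18 | a
   1 |  17 | aa
   2 |  10 | abcdbddaa
   3 |   8 | adabcdbddaa
   4 |   7 | badabcdbddaa
   5 |   5 | bcbadabcdbddaa
   6 |  11 | bcdbddaa
   7 |  14 | bddaa
   8 |   1 | bdddbcbadabcdbddaa
   9 |   6 | cbadabcdbddaa
  10 |  12 | cdbddaa
  11 |  16 | daa
  12 |   9 | dabcdbddaa
  13 |   4 | dbcbadabcdbddaa
  14 |  13 | dbddaa
  15 |   0 | dbdddbcbadabcdbddaa
  16 |  15 | ddaa
  17 |   3 | ddbcbadabcdbddaa
  18 |   2 | dddbcbadabcdbddaa

SA = [18, 17, 10, 8, 7, 5, 11, 14, 1, 6, 12, 16, 9, 4, 13, 0, 15, 3, 2]
rank  pair      lcp
   1  s[18:],s[17:]  1  'a'
   2  s[17:],s[10:]  1  'a'
   3  s[10:],s[8:]  1  'a'
   4  s[8:],s[7:]  0  ''
   5  s[7:],s[5:]  1  'b'
   6  s[5:],s[11:]  2  'bc'
   7  s[11:],s[14:]  1  'b'
   8  s[14:],s[1:]  3  'bdd'
   9  s[1:],s[6:]  0  ''
  10  s[6:],s[12:]  1  'c'
  11  s[12:],s[16:]  0  ''
  12  s[16:],s[9:]  2  'da'
  13  s[9:],s[4:]  1  'd'
  14  s[4:],s[13:]  2  'db'
  15  s[13:],s[0:]  4  'dbdd'
  16  s[0:],s[15:]  1  'd'
  17  s[15:],s[3:]  2  'dd'
  18  s[3:],s[2:]  2  'dd'

[0, 1, 1, 1, 0, 1, 2, 1, 3, 0, 1, 0, 2, 1, 2, 4, 1, 2, 2]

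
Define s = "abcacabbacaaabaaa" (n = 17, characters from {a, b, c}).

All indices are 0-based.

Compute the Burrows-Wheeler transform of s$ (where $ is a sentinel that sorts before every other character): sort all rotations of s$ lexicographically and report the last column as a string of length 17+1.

aaabcaac$bcabaaaab

rank  rotation            last
    0  $abcacabbacaaabaaa  a
    1  a$abcacabbacaaabaa  a
    2  aa$abcacabbacaaaba  a
    3  aaa$abcacabbacaaab  b
    4  aaabaaa$abcacabbac  c
    5  aabaaa$abcacabbaca  a
    6  abaaa$abcacabbacaa  a
    7  abbacaaabaaa$abcac  c
    8  abcacabbacaaabaaa$  $
    9  acaaabaaa$abcacabb  b
   10  acabbacaaabaaa$abc  c
   11  baaa$abcacabbacaaa  a
   12  bacaaabaaa$abcacab  b
   13  bbacaaabaaa$abcaca  a
   14  bcacabbacaaabaaa$a  a
   15  caaabaaa$abcacabba  a
   16  cabbacaaabaaa$abca  a
   17  cacabbacaaabaaa$ab  b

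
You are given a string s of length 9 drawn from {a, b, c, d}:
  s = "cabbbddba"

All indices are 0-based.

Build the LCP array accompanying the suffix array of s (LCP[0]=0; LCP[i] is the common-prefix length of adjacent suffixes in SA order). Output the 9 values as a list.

rank | idx | suffix
   0 |   8 | a
   1 |   1 | abbbddba
   2 |   7 | ba
   3 |   2 | bbbddba
   4 |   3 | bbddba
   5 |   4 | bddba
   6 |   0 | cabbbddba
   7 |   6 | dba
   8 |   5 | ddba

SA = [8, 1, 7, 2, 3, 4, 0, 6, 5]
rank  pair      lcp
   1  s[8:],s[1:]  1  'a'
   2  s[1:],s[7:]  0  ''
   3  s[7:],s[2:]  1  'b'
   4  s[2:],s[3:]  2  'bb'
   5  s[3:],s[4:]  1  'b'
   6  s[4:],s[0:]  0  ''
   7  s[0:],s[6:]  0  ''
   8  s[6:],s[5:]  1  'd'

[0, 1, 0, 1, 2, 1, 0, 0, 1]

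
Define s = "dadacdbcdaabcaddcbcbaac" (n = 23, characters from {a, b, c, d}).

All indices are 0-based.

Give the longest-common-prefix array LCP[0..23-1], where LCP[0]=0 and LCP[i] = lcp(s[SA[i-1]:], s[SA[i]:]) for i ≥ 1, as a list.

[0, 2, 1, 1, 2, 1, 2, 0, 1, 2, 2, 0, 1, 1, 2, 1, 2, 0, 2, 2, 1, 1, 1]

rank→(start, suffix):
  0 → (9, 'aabcaddcbcbaac')
  1 → (20, 'aac')
  2 → (10, 'abcaddcbcbaac')
  3 → (21, 'ac')
  4 → (3, 'acdbcdaabcaddcbcbaac')
  5 → (1, 'adacdbcdaabcaddcbcbaac')
  6 → (13, 'addcbcbaac')
  7 → (19, 'baac')
  8 → (11, 'bcaddcbcbaac')
  9 → (17, 'bcbaac')
  10 → (6, 'bcdaabcaddcbcbaac')
  11 → (22, 'c')
  12 → (12, 'caddcbcbaac')
  13 → (18, 'cbaac')
  14 → (16, 'cbcbaac')
  15 → (7, 'cdaabcaddcbcbaac')
  16 → (4, 'cdbcdaabcaddcbcbaac')
  17 → (8, 'daabcaddcbcbaac')
  18 → (2, 'dacdbcdaabcaddcbcbaac')
  19 → (0, 'dadacdbcdaabcaddcbcbaac')
  20 → (5, 'dbcdaabcaddcbcbaac')
  21 → (15, 'dcbcbaac')
  22 → (14, 'ddcbcbaac')

SA = [9, 20, 10, 21, 3, 1, 13, 19, 11, 17, 6, 22, 12, 18, 16, 7, 4, 8, 2, 0, 5, 15, 14]
[i] adj suffixes → lcp
  [1] 9/20 → 2 ('aa')
  [2] 20/10 → 1 ('a')
  [3] 10/21 → 1 ('a')
  [4] 21/3 → 2 ('ac')
  [5] 3/1 → 1 ('a')
  [6] 1/13 → 2 ('ad')
  [7] 13/19 → 0 ('')
  [8] 19/11 → 1 ('b')
  [9] 11/17 → 2 ('bc')
  [10] 17/6 → 2 ('bc')
  [11] 6/22 → 0 ('')
  [12] 22/12 → 1 ('c')
  [13] 12/18 → 1 ('c')
  [14] 18/16 → 2 ('cb')
  [15] 16/7 → 1 ('c')
  [16] 7/4 → 2 ('cd')
  [17] 4/8 → 0 ('')
  [18] 8/2 → 2 ('da')
  [19] 2/0 → 2 ('da')
  [20] 0/5 → 1 ('d')
  [21] 5/15 → 1 ('d')
  [22] 15/14 → 1 ('d')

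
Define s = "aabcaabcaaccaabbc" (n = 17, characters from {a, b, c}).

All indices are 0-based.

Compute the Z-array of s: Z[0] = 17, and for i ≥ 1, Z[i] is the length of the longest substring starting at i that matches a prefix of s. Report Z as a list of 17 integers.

Z[0]=17
i=1: fresh scan; Z[1]=1 grow→box=[1,2)
i=2: fresh scan; Z[2]=0
i=3: fresh scan; Z[3]=0
i=4: fresh scan; Z[4]=6 grow→box=[4,10)
i=5: min(r-i=5, Z[1]=1)=1; Z[5]=1
i=6: min(r-i=4, Z[2]=0)=0; Z[6]=0
i=7: min(r-i=3, Z[3]=0)=0; Z[7]=0
i=8: min(r-i=2, Z[4]=6)=2; Z[8]=2
i=9: min(r-i=1, Z[5]=1)=1; Z[9]=1
i=10: fresh scan; Z[10]=0
i=11: fresh scan; Z[11]=0
i=12: fresh scan; Z[12]=3 grow→box=[12,15)
i=13: min(r-i=2, Z[1]=1)=1; Z[13]=1
i=14: min(r-i=1, Z[2]=0)=0; Z[14]=0
i=15: fresh scan; Z[15]=0
i=16: fresh scan; Z[16]=0

[17, 1, 0, 0, 6, 1, 0, 0, 2, 1, 0, 0, 3, 1, 0, 0, 0]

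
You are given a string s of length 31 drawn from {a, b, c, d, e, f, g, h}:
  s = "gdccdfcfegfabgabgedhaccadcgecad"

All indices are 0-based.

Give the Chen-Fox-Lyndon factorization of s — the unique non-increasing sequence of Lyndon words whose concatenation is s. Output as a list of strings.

emit factor 1: 'g' (i=0, period=1)
emit factor 2: 'd' (i=1, period=1)
emit factor 3: 'ccdfcfegf' (i=2, period=9)
emit factor 4: 'abgabgedhaccadcgecad' (i=11, period=20)

["g", "d", "ccdfcfegf", "abgabgedhaccadcgecad"]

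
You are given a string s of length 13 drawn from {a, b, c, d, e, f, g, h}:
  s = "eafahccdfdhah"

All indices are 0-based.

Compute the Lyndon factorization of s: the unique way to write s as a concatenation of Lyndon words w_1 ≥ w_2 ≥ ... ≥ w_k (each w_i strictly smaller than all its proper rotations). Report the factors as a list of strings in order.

emit factor 1: 'e' (i=0, period=1)
emit factor 2: 'afahccdfdhah' (i=1, period=12)

["e", "afahccdfdhah"]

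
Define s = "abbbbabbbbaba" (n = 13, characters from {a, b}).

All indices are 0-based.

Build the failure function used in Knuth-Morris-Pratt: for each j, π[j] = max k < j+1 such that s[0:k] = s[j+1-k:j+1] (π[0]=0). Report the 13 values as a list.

π[0] = 0
j=1 s[j]='b': π[1]=0 (border '')
j=2 s[j]='b': π[2]=0 (border '')
j=3 s[j]='b': π[3]=0 (border '')
j=4 s[j]='b': π[4]=0 (border '')
j=5 s[j]='a': π[5]=1 (border 'a')
j=6 s[j]='b': π[6]=2 (border 'ab')
j=7 s[j]='b': π[7]=3 (border 'abb')
j=8 s[j]='b': π[8]=4 (border 'abbb')
j=9 s[j]='b': π[9]=5 (border 'abbbb')
j=10 s[j]='a': π[10]=6 (border 'abbbba')
j=11 s[j]='b': π[11]=7 (border 'abbbbab')
j=12 s[j]='a': k: 7→2→0; π[12]=1 (border 'a')

[0, 0, 0, 0, 0, 1, 2, 3, 4, 5, 6, 7, 1]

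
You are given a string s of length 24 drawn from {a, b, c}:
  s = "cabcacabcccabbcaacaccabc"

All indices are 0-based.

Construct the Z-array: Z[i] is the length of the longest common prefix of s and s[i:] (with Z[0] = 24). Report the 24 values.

[24, 0, 0, 2, 0, 4, 0, 0, 1, 1, 3, 0, 0, 0, 2, 0, 0, 2, 0, 1, 4, 0, 0, 1]

Z[0]=24
i=1: outside box; Z[1]=0
i=2: outside box; Z[2]=0
i=3: outside box; Z[3]=2 extend→box=[3,5)
i=4: min(r-i=1, Z[1]=0)=0; Z[4]=0
i=5: outside box; Z[5]=4 extend→box=[5,9)
i=6: min(r-i=3, Z[1]=0)=0; Z[6]=0
i=7: min(r-i=2, Z[2]=0)=0; Z[7]=0
i=8: min(r-i=1, Z[3]=2)=1; Z[8]=1
i=9: outside box; Z[9]=1 extend→box=[9,10)
i=10: outside box; Z[10]=3 extend→box=[10,13)
i=11: min(r-i=2, Z[1]=0)=0; Z[11]=0
i=12: min(r-i=1, Z[2]=0)=0; Z[12]=0
i=13: outside box; Z[13]=0
i=14: outside box; Z[14]=2 extend→box=[14,16)
i=15: min(r-i=1, Z[1]=0)=0; Z[15]=0
i=16: outside box; Z[16]=0
i=17: outside box; Z[17]=2 extend→box=[17,19)
i=18: min(r-i=1, Z[1]=0)=0; Z[18]=0
i=19: outside box; Z[19]=1 extend→box=[19,20)
i=20: outside box; Z[20]=4 extend→box=[20,24)
i=21: min(r-i=3, Z[1]=0)=0; Z[21]=0
i=22: min(r-i=2, Z[2]=0)=0; Z[22]=0
i=23: min(r-i=1, Z[3]=2)=1; Z[23]=1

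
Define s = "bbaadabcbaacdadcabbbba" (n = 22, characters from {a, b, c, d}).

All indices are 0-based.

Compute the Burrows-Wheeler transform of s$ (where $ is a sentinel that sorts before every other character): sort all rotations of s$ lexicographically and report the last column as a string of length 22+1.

abbbcdaadbcbb$baadbaaca

rank  rotation                 last
    0  $bbaadabcbaacdadcabbbba  a
    1  a$bbaadabcbaacdadcabbbb  b
    2  aacdadcabbbba$bbaadabcb  b
    3  aadabcbaacdadcabbbba$bb  b
    4  abbbba$bbaadabcbaacdadc  c
    5  abcbaacdadcabbbba$bbaad  d
    6  acdadcabbbba$bbaadabcba  a
    7  adabcbaacdadcabbbba$bba  a
    8  adcabbbba$bbaadabcbaacd  d
    9  ba$bbaadabcbaacdadcabbb  b
   10  baacdadcabbbba$bbaadabc  c
   11  baadabcbaacdadcabbbba$b  b
   12  bba$bbaadabcbaacdadcabb  b
   13  bbaadabcbaacdadcabbbba$  $
   14  bbba$bbaadabcbaacdadcab  b
   15  bbbba$bbaadabcbaacdadca  a
   16  bcbaacdadcabbbba$bbaada  a
   17  cabbbba$bbaadabcbaacdad  d
   18  cbaacdadcabbbba$bbaadab  b
   19  cdadcabbbba$bbaadabcbaa  a
   20  dabcbaacdadcabbbba$bbaa  a
   21  dadcabbbba$bbaadabcbaac  c
   22  dcabbbba$bbaadabcbaacda  a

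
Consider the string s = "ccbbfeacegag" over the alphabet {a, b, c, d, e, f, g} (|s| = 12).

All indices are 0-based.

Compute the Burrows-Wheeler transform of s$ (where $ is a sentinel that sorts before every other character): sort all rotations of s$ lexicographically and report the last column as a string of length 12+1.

rank  rotation       last
    0  $ccbbfeacegag  g
    1  acegag$ccbbfe  e
    2  ag$ccbbfeaceg  g
    3  bbfeacegag$cc  c
    4  bfeacegag$ccb  b
    5  cbbfeacegag$c  c
    6  ccbbfeacegag$  $
    7  cegag$ccbbfea  a
    8  eacegag$ccbbf  f
    9  egag$ccbbfeac  c
   10  feacegag$ccbb  b
   11  g$ccbbfeacega  a
   12  gag$ccbbfeace  e

gegcbc$afcbae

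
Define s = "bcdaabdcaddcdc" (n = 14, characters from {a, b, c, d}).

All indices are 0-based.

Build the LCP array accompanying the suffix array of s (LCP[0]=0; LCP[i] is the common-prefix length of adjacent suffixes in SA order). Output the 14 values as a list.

rank | idx | suffix
   0 |   3 | aabdcaddcdc
   1 |   4 | abdcaddcdc
   2 |   8 | addcdc
   3 |   0 | bcdaabdcaddcdc
   4 |   5 | bdcaddcdc
   5 |  13 | c
   6 |   7 | caddcdc
   7 |   1 | cdaabdcaddcdc
   8 |  11 | cdc
   9 |   2 | daabdcaddcdc
  10 |  12 | dc
  11 |   6 | dcaddcdc
  12 |  10 | dcdc
  13 |   9 | ddcdc

SA = [3, 4, 8, 0, 5, 13, 7, 1, 11, 2, 12, 6, 10, 9]
rank  pair      lcp
   1  s[3:],s[4:]  1  'a'
   2  s[4:],s[8:]  1  'a'
   3  s[8:],s[0:]  0  ''
   4  s[0:],s[5:]  1  'b'
   5  s[5:],s[13:]  0  ''
   6  s[13:],s[7:]  1  'c'
   7  s[7:],s[1:]  1  'c'
   8  s[1:],s[11:]  2  'cd'
   9  s[11:],s[2:]  0  ''
  10  s[2:],s[12:]  1  'd'
  11  s[12:],s[6:]  2  'dc'
  12  s[6:],s[10:]  2  'dc'
  13  s[10:],s[9:]  1  'd'

[0, 1, 1, 0, 1, 0, 1, 1, 2, 0, 1, 2, 2, 1]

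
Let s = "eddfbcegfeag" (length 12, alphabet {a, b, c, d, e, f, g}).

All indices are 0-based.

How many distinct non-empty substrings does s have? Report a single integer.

73

rank | idx | suffix
   0 |  10 | ag
   1 |   4 | bcegfeag
   2 |   5 | cegfeag
   3 |   1 | ddfbcegfeag
   4 |   2 | dfbcegfeag
   5 |   9 | eag
   6 |   0 | eddfbcegfeag
   7 |   6 | egfeag
   8 |   3 | fbcegfeag
   9 |   8 | feag
  10 |  11 | g
  11 |   7 | gfeag

SA = [10, 4, 5, 1, 2, 9, 0, 6, 3, 8, 11, 7]
[i] adj suffixes → lcp
  [1] 10/4 → 0 ('')
  [2] 4/5 → 0 ('')
  [3] 5/1 → 0 ('')
  [4] 1/2 → 1 ('d')
  [5] 2/9 → 0 ('')
  [6] 9/0 → 1 ('e')
  [7] 0/6 → 1 ('e')
  [8] 6/3 → 0 ('')
  [9] 3/8 → 1 ('f')
  [10] 8/11 → 0 ('')
  [11] 11/7 → 1 ('g')

n(n+1)/2 = 12·13/2 = 78
Σ LCP = 0 + 0 + 0 + 0 + 1 + 0 + 1 + 1 + 0 + 1 + 0 + 1 = 5
distinct = 78 − 5 = 73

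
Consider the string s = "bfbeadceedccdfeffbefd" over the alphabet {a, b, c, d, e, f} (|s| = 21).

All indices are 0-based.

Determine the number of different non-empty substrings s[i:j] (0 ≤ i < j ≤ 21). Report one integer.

211

rank | idx | suffix
   0 |   4 | adceedccdfeffbefd
   1 |   2 | beadceedccdfeffbefd
   2 |  17 | befd
   3 |   0 | bfbeadceedccdfeffbefd
   4 |  10 | ccdfeffbefd
   5 |  11 | cdfeffbefd
   6 |   6 | ceedccdfeffbefd
   7 |  20 | d
   8 |   9 | dccdfeffbefd
   9 |   5 | dceedccdfeffbefd
  10 |  12 | dfeffbefd
  11 |   3 | eadceedccdfeffbefd
  12 |   8 | edccdfeffbefd
  13 |   7 | eedccdfeffbefd
  14 |  18 | efd
  15 |  14 | effbefd
  16 |   1 | fbeadceedccdfeffbefd
  17 |  16 | fbefd
  18 |  19 | fd
  19 |  13 | feffbefd
  20 |  15 | ffbefd

SA = [4, 2, 17, 0, 10, 11, 6, 20, 9, 5, 12, 3, 8, 7, 18, 14, 1, 16, 19, 13, 15]
[i] adj suffixes → lcp
  [1] 4/2 → 0 ('')
  [2] 2/17 → 2 ('be')
  [3] 17/0 → 1 ('b')
  [4] 0/10 → 0 ('')
  [5] 10/11 → 1 ('c')
  [6] 11/6 → 1 ('c')
  [7] 6/20 → 0 ('')
  [8] 20/9 → 1 ('d')
  [9] 9/5 → 2 ('dc')
  [10] 5/12 → 1 ('d')
  [11] 12/3 → 0 ('')
  [12] 3/8 → 1 ('e')
  [13] 8/7 → 1 ('e')
  [14] 7/18 → 1 ('e')
  [15] 18/14 → 2 ('ef')
  [16] 14/1 → 0 ('')
  [17] 1/16 → 3 ('fbe')
  [18] 16/19 → 1 ('f')
  [19] 19/13 → 1 ('f')
  [20] 13/15 → 1 ('f')

n(n+1)/2 = 21·22/2 = 231
Σ LCP = 0 + 0 + 2 + 1 + 0 + 1 + 1 + 0 + 1 + 2 + 1 + 0 + 1 + 1 + 1 + 2 + 0 + 3 + 1 + 1 + 1 = 20
distinct = 231 − 20 = 211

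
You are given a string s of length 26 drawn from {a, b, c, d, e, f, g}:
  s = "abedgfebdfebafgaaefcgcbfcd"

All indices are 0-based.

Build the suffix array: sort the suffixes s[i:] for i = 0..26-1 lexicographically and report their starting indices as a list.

[15, 0, 16, 12, 11, 7, 1, 22, 21, 24, 19, 25, 8, 3, 10, 6, 2, 17, 23, 18, 9, 5, 13, 14, 20, 4]

rank→(start, suffix):
  0 → (15, 'aaefcgcbfcd')
  1 → (0, 'abedgfebdfebafgaaefcgcbfcd')
  2 → (16, 'aefcgcbfcd')
  3 → (12, 'afgaaefcgcbfcd')
  4 → (11, 'bafgaaefcgcbfcd')
  5 → (7, 'bdfebafgaaefcgcbfcd')
  6 → (1, 'bedgfebdfebafgaaefcgcbfcd')
  7 → (22, 'bfcd')
  8 → (21, 'cbfcd')
  9 → (24, 'cd')
  10 → (19, 'cgcbfcd')
  11 → (25, 'd')
  12 → (8, 'dfebafgaaefcgcbfcd')
  13 → (3, 'dgfebdfebafgaaefcgcbfcd')
  14 → (10, 'ebafgaaefcgcbfcd')
  15 → (6, 'ebdfebafgaaefcgcbfcd')
  16 → (2, 'edgfebdfebafgaaefcgcbfcd')
  17 → (17, 'efcgcbfcd')
  18 → (23, 'fcd')
  19 → (18, 'fcgcbfcd')
  20 → (9, 'febafgaaefcgcbfcd')
  21 → (5, 'febdfebafgaaefcgcbfcd')
  22 → (13, 'fgaaefcgcbfcd')
  23 → (14, 'gaaefcgcbfcd')
  24 → (20, 'gcbfcd')
  25 → (4, 'gfebdfebafgaaefcgcbfcd')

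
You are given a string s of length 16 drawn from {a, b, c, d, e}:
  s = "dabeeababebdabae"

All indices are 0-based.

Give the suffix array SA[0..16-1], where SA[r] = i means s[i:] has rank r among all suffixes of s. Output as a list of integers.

[5, 12, 7, 1, 14, 6, 13, 10, 8, 2, 11, 0, 15, 4, 9, 3]

rank | idx | suffix
   0 |   5 | ababebdabae
   1 |  12 | abae
   2 |   7 | abebdabae
   3 |   1 | abeeababebdabae
   4 |  14 | ae
   5 |   6 | babebdabae
   6 |  13 | bae
   7 |  10 | bdabae
   8 |   8 | bebdabae
   9 |   2 | beeababebdabae
  10 |  11 | dabae
  11 |   0 | dabeeababebdabae
  12 |  15 | e
  13 |   4 | eababebdabae
  14 |   9 | ebdabae
  15 |   3 | eeababebdabae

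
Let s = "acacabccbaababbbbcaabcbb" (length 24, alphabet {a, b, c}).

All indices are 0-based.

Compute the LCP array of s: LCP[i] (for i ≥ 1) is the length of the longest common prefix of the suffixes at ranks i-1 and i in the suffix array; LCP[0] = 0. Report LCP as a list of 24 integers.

rank | idx | suffix
   0 |   9 | aababbbbcaabcbb
   1 |  18 | aabcbb
   2 |  10 | ababbbbcaabcbb
   3 |  12 | abbbbcaabcbb
   4 |  19 | abcbb
   5 |   4 | abccbaababbbbcaabcbb
   6 |   2 | acabccbaababbbbcaabcbb
   7 |   0 | acacabccbaababbbbcaabcbb
   8 |  23 | b
   9 |   8 | baababbbbcaabcbb
  10 |  11 | babbbbcaabcbb
  11 |  22 | bb
  12 |  13 | bbbbcaabcbb
  13 |  14 | bbbcaabcbb
  14 |  15 | bbcaabcbb
  15 |  16 | bcaabcbb
  16 |  20 | bcbb
  17 |   5 | bccbaababbbbcaabcbb
  18 |  17 | caabcbb
  19 |   3 | cabccbaababbbbcaabcbb
  20 |   1 | cacabccbaababbbbcaabcbb
  21 |   7 | cbaababbbbcaabcbb
  22 |  21 | cbb
  23 |   6 | ccbaababbbbcaabcbb

SA = [9, 18, 10, 12, 19, 4, 2, 0, 23, 8, 11, 22, 13, 14, 15, 16, 20, 5, 17, 3, 1, 7, 21, 6]
[i] adj suffixes → lcp
  [1] 9/18 → 3 ('aab')
  [2] 18/10 → 1 ('a')
  [3] 10/12 → 2 ('ab')
  [4] 12/19 → 2 ('ab')
  [5] 19/4 → 3 ('abc')
  [6] 4/2 → 1 ('a')
  [7] 2/0 → 3 ('aca')
  [8] 0/23 → 0 ('')
  [9] 23/8 → 1 ('b')
  [10] 8/11 → 2 ('ba')
  [11] 11/22 → 1 ('b')
  [12] 22/13 → 2 ('bb')
  [13] 13/14 → 3 ('bbb')
  [14] 14/15 → 2 ('bb')
  [15] 15/16 → 1 ('b')
  [16] 16/20 → 2 ('bc')
  [17] 20/5 → 2 ('bc')
  [18] 5/17 → 0 ('')
  [19] 17/3 → 2 ('ca')
  [20] 3/1 → 2 ('ca')
  [21] 1/7 → 1 ('c')
  [22] 7/21 → 2 ('cb')
  [23] 21/6 → 1 ('c')

[0, 3, 1, 2, 2, 3, 1, 3, 0, 1, 2, 1, 2, 3, 2, 1, 2, 2, 0, 2, 2, 1, 2, 1]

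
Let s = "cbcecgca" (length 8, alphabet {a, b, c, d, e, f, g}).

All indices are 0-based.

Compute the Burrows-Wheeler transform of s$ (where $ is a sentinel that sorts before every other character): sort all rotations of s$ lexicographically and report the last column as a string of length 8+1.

rank  rotation   last
    0  $cbcecgca  a
    1  a$cbcecgc  c
    2  bcecgca$c  c
    3  ca$cbcecg  g
    4  cbcecgca$  $
    5  cecgca$cb  b
    6  cgca$cbce  e
    7  ecgca$cbc  c
    8  gca$cbcec  c

accg$becc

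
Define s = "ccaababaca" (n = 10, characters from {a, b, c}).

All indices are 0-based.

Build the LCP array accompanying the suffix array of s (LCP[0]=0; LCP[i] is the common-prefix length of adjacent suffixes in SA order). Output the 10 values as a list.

rank | idx | suffix
   0 |   9 | a
   1 |   2 | aababaca
   2 |   3 | ababaca
   3 |   5 | abaca
   4 |   7 | aca
   5 |   4 | babaca
   6 |   6 | baca
   7 |   8 | ca
   8 |   1 | caababaca
   9 |   0 | ccaababaca

SA = [9, 2, 3, 5, 7, 4, 6, 8, 1, 0]
i: (SA[i-1],SA[i]) lcp shared
  1: (9,2) 1 'a'
  2: (2,3) 1 'a'
  3: (3,5) 3 'aba'
  4: (5,7) 1 'a'
  5: (7,4) 0 ''
  6: (4,6) 2 'ba'
  7: (6,8) 0 ''
  8: (8,1) 2 'ca'
  9: (1,0) 1 'c'

[0, 1, 1, 3, 1, 0, 2, 0, 2, 1]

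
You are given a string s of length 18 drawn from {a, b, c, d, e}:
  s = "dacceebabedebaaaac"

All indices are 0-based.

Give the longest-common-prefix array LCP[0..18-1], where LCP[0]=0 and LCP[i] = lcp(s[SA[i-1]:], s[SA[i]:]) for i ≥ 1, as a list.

[0, 3, 2, 1, 1, 2, 0, 2, 1, 0, 1, 1, 0, 1, 0, 3, 1, 1]

rank | idx | suffix
   0 |  13 | aaaac
   1 |  14 | aaac
   2 |  15 | aac
   3 |   7 | abedebaaaac
   4 |  16 | ac
   5 |   1 | acceebabedebaaaac
   6 |  12 | baaaac
   7 |   6 | babedebaaaac
   8 |   8 | bedebaaaac
   9 |  17 | c
  10 |   2 | cceebabedebaaaac
  11 |   3 | ceebabedebaaaac
  12 |   0 | dacceebabedebaaaac
  13 |  10 | debaaaac
  14 |  11 | ebaaaac
  15 |   5 | ebabedebaaaac
  16 |   9 | edebaaaac
  17 |   4 | eebabedebaaaac

SA = [13, 14, 15, 7, 16, 1, 12, 6, 8, 17, 2, 3, 0, 10, 11, 5, 9, 4]
[i] adj suffixes → lcp
  [1] 13/14 → 3 ('aaa')
  [2] 14/15 → 2 ('aa')
  [3] 15/7 → 1 ('a')
  [4] 7/16 → 1 ('a')
  [5] 16/1 → 2 ('ac')
  [6] 1/12 → 0 ('')
  [7] 12/6 → 2 ('ba')
  [8] 6/8 → 1 ('b')
  [9] 8/17 → 0 ('')
  [10] 17/2 → 1 ('c')
  [11] 2/3 → 1 ('c')
  [12] 3/0 → 0 ('')
  [13] 0/10 → 1 ('d')
  [14] 10/11 → 0 ('')
  [15] 11/5 → 3 ('eba')
  [16] 5/9 → 1 ('e')
  [17] 9/4 → 1 ('e')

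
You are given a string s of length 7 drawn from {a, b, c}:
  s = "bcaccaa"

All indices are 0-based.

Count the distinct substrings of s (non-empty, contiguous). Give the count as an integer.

rank→(start, suffix):
  0 → (6, 'a')
  1 → (5, 'aa')
  2 → (2, 'accaa')
  3 → (0, 'bcaccaa')
  4 → (4, 'caa')
  5 → (1, 'caccaa')
  6 → (3, 'ccaa')

SA = [6, 5, 2, 0, 4, 1, 3]
[i] adj suffixes → lcp
  [1] 6/5 → 1 ('a')
  [2] 5/2 → 1 ('a')
  [3] 2/0 → 0 ('')
  [4] 0/4 → 0 ('')
  [5] 4/1 → 2 ('ca')
  [6] 1/3 → 1 ('c')

n(n+1)/2 = 7·8/2 = 28
Σ LCP = 0 + 1 + 1 + 0 + 0 + 2 + 1 = 5
distinct = 28 − 5 = 23

23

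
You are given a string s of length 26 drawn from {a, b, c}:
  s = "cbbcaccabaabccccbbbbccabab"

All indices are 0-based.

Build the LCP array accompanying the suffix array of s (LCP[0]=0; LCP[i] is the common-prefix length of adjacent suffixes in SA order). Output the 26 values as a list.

rank→(start, suffix):
  0 → (9, 'aabccccbbbbccabab')
  1 → (24, 'ab')
  2 → (7, 'abaabccccbbbbccabab')
  3 → (22, 'abab')
  4 → (10, 'abccccbbbbccabab')
  5 → (4, 'accabaabccccbbbbccabab')
  6 → (25, 'b')
  7 → (8, 'baabccccbbbbccabab')
  8 → (23, 'bab')
  9 → (16, 'bbbbccabab')
  10 → (17, 'bbbccabab')
  11 → (1, 'bbcaccabaabccccbbbbccabab')
  12 → (18, 'bbccabab')
  13 → (2, 'bcaccabaabccccbbbbccabab')
  14 → (19, 'bccabab')
  15 → (11, 'bccccbbbbccabab')
  16 → (6, 'cabaabccccbbbbccabab')
  17 → (21, 'cabab')
  18 → (3, 'caccabaabccccbbbbccabab')
  19 → (15, 'cbbbbccabab')
  20 → (0, 'cbbcaccabaabccccbbbbccabab')
  21 → (5, 'ccabaabccccbbbbccabab')
  22 → (20, 'ccabab')
  23 → (14, 'ccbbbbccabab')
  24 → (13, 'cccbbbbccabab')
  25 → (12, 'ccccbbbbccabab')

SA = [9, 24, 7, 22, 10, 4, 25, 8, 23, 16, 17, 1, 18, 2, 19, 11, 6, 21, 3, 15, 0, 5, 20, 14, 13, 12]
i: (SA[i-1],SA[i]) lcp shared
  1: (9,24) 1 'a'
  2: (24,7) 2 'ab'
  3: (7,22) 3 'aba'
  4: (22,10) 2 'ab'
  5: (10,4) 1 'a'
  6: (4,25) 0 ''
  7: (25,8) 1 'b'
  8: (8,23) 2 'ba'
  9: (23,16) 1 'b'
  10: (16,17) 3 'bbb'
  11: (17,1) 2 'bb'
  12: (1,18) 3 'bbc'
  13: (18,2) 1 'b'
  14: (2,19) 2 'bc'
  15: (19,11) 3 'bcc'
  16: (11,6) 0 ''
  17: (6,21) 4 'caba'
  18: (21,3) 2 'ca'
  19: (3,15) 1 'c'
  20: (15,0) 3 'cbb'
  21: (0,5) 1 'c'
  22: (5,20) 5 'ccaba'
  23: (20,14) 2 'cc'
  24: (14,13) 2 'cc'
  25: (13,12) 3 'ccc'

[0, 1, 2, 3, 2, 1, 0, 1, 2, 1, 3, 2, 3, 1, 2, 3, 0, 4, 2, 1, 3, 1, 5, 2, 2, 3]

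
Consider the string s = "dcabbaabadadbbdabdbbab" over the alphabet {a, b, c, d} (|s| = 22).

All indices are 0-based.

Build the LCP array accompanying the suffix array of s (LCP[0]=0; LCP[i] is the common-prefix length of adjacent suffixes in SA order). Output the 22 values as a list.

[0, 1, 2, 2, 2, 1, 2, 0, 1, 2, 2, 1, 3, 2, 1, 2, 0, 0, 2, 1, 3, 1]

rank | idx | suffix
   0 |   5 | aabadadbbdabdbbab
   1 |  20 | ab
   2 |   6 | abadadbbdabdbbab
   3 |   2 | abbaabadadbbdabdbbab
   4 |  15 | abdbbab
   5 |   8 | adadbbdabdbbab
   6 |  10 | adbbdabdbbab
   7 |  21 | b
   8 |   4 | baabadadbbdabdbbab
   9 |  19 | bab
  10 |   7 | badadbbdabdbbab
  11 |   3 | bbaabadadbbdabdbbab
  12 |  18 | bbab
  13 |  12 | bbdabdbbab
  14 |  13 | bdabdbbab
  15 |  16 | bdbbab
  16 |   1 | cabbaabadadbbdabdbbab
  17 |  14 | dabdbbab
  18 |   9 | dadbbdabdbbab
  19 |  17 | dbbab
  20 |  11 | dbbdabdbbab
  21 |   0 | dcabbaabadadbbdabdbbab

SA = [5, 20, 6, 2, 15, 8, 10, 21, 4, 19, 7, 3, 18, 12, 13, 16, 1, 14, 9, 17, 11, 0]
rank  pair      lcp
   1  s[5:],s[20:]  1  'a'
   2  s[20:],s[6:]  2  'ab'
   3  s[6:],s[2:]  2  'ab'
   4  s[2:],s[15:]  2  'ab'
   5  s[15:],s[8:]  1  'a'
   6  s[8:],s[10:]  2  'ad'
   7  s[10:],s[21:]  0  ''
   8  s[21:],s[4:]  1  'b'
   9  s[4:],s[19:]  2  'ba'
  10  s[19:],s[7:]  2  'ba'
  11  s[7:],s[3:]  1  'b'
  12  s[3:],s[18:]  3  'bba'
  13  s[18:],s[12:]  2  'bb'
  14  s[12:],s[13:]  1  'b'
  15  s[13:],s[16:]  2  'bd'
  16  s[16:],s[1:]  0  ''
  17  s[1:],s[14:]  0  ''
  18  s[14:],s[9:]  2  'da'
  19  s[9:],s[17:]  1  'd'
  20  s[17:],s[11:]  3  'dbb'
  21  s[11:],s[0:]  1  'd'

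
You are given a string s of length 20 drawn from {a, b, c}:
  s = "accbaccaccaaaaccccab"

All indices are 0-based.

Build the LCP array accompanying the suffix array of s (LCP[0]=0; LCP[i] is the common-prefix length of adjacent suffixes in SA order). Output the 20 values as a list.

[0, 3, 2, 1, 1, 4, 3, 3, 0, 1, 0, 2, 2, 1, 1, 3, 3, 2, 2, 3]

rank | idx | suffix
   0 |  10 | aaaaccccab
   1 |  11 | aaaccccab
   2 |  12 | aaccccab
   3 |  18 | ab
   4 |   7 | accaaaaccccab
   5 |   4 | accaccaaaaccccab
   6 |   0 | accbaccaccaaaaccccab
   7 |  13 | accccab
   8 |  19 | b
   9 |   3 | baccaccaaaaccccab
  10 |   9 | caaaaccccab
  11 |  17 | cab
  12 |   6 | caccaaaaccccab
  13 |   2 | cbaccaccaaaaccccab
  14 |   8 | ccaaaaccccab
  15 |  16 | ccab
  16 |   5 | ccaccaaaaccccab
  17 |   1 | ccbaccaccaaaaccccab
  18 |  15 | cccab
  19 |  14 | ccccab

SA = [10, 11, 12, 18, 7, 4, 0, 13, 19, 3, 9, 17, 6, 2, 8, 16, 5, 1, 15, 14]
rank  pair      lcp
   1  s[10:],s[11:]  3  'aaa'
   2  s[11:],s[12:]  2  'aa'
   3  s[12:],s[18:]  1  'a'
   4  s[18:],s[7:]  1  'a'
   5  s[7:],s[4:]  4  'acca'
   6  s[4:],s[0:]  3  'acc'
   7  s[0:],s[13:]  3  'acc'
   8  s[13:],s[19:]  0  ''
   9  s[19:],s[3:]  1  'b'
  10  s[3:],s[9:]  0  ''
  11  s[9:],s[17:]  2  'ca'
  12  s[17:],s[6:]  2  'ca'
  13  s[6:],s[2:]  1  'c'
  14  s[2:],s[8:]  1  'c'
  15  s[8:],s[16:]  3  'cca'
  16  s[16:],s[5:]  3  'cca'
  17  s[5:],s[1:]  2  'cc'
  18  s[1:],s[15:]  2  'cc'
  19  s[15:],s[14:]  3  'ccc'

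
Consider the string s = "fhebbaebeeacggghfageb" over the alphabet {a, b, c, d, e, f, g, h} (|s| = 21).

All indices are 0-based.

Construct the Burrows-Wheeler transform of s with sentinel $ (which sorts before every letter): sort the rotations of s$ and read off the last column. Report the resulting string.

rank  rotation                last
    0  $fhebbaebeeacggghfageb  b
    1  acggghfageb$fhebbaebee  e
    2  aebeeacggghfageb$fhebb  b
    3  ageb$fhebbaebeeacggghf  f
    4  b$fhebbaebeeacggghfage  e
    5  baebeeacggghfageb$fheb  b
    6  bbaebeeacggghfageb$fhe  e
    7  beeacggghfageb$fhebbae  e
    8  cggghfageb$fhebbaebeea  a
    9  eacggghfageb$fhebbaebe  e
   10  eb$fhebbaebeeacggghfag  g
   11  ebbaebeeacggghfageb$fh  h
   12  ebeeacggghfageb$fhebba  a
   13  eeacggghfageb$fhebbaeb  b
   14  fageb$fhebbaebeeacgggh  h
   15  fhebbaebeeacggghfageb$  $
   16  geb$fhebbaebeeacggghfa  a
   17  ggghfageb$fhebbaebeeac  c
   18  gghfageb$fhebbaebeeacg  g
   19  ghfageb$fhebbaebeeacgg  g
   20  hebbaebeeacggghfageb$f  f
   21  hfageb$fhebbaebeeacggg  g

bebfebeeaeghabh$acggfg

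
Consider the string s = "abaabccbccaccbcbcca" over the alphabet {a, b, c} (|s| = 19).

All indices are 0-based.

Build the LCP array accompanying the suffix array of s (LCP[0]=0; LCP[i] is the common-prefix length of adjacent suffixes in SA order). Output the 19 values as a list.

rank→(start, suffix):
  0 → (18, 'a')
  1 → (2, 'aabccbccaccbcbcca')
  2 → (0, 'abaabccbccaccbcbcca')
  3 → (3, 'abccbccaccbcbcca')
  4 → (10, 'accbcbcca')
  5 → (1, 'baabccbccaccbcbcca')
  6 → (13, 'bcbcca')
  7 → (15, 'bcca')
  8 → (7, 'bccaccbcbcca')
  9 → (4, 'bccbccaccbcbcca')
  10 → (17, 'ca')
  11 → (9, 'caccbcbcca')
  12 → (12, 'cbcbcca')
  13 → (14, 'cbcca')
  14 → (6, 'cbccaccbcbcca')
  15 → (16, 'cca')
  16 → (8, 'ccaccbcbcca')
  17 → (11, 'ccbcbcca')
  18 → (5, 'ccbccaccbcbcca')

SA = [18, 2, 0, 3, 10, 1, 13, 15, 7, 4, 17, 9, 12, 14, 6, 16, 8, 11, 5]
i: (SA[i-1],SA[i]) lcp shared
  1: (18,2) 1 'a'
  2: (2,0) 1 'a'
  3: (0,3) 2 'ab'
  4: (3,10) 1 'a'
  5: (10,1) 0 ''
  6: (1,13) 1 'b'
  7: (13,15) 2 'bc'
  8: (15,7) 4 'bcca'
  9: (7,4) 3 'bcc'
  10: (4,17) 0 ''
  11: (17,9) 2 'ca'
  12: (9,12) 1 'c'
  13: (12,14) 3 'cbc'
  14: (14,6) 5 'cbcca'
  15: (6,16) 1 'c'
  16: (16,8) 3 'cca'
  17: (8,11) 2 'cc'
  18: (11,5) 4 'ccbc'

[0, 1, 1, 2, 1, 0, 1, 2, 4, 3, 0, 2, 1, 3, 5, 1, 3, 2, 4]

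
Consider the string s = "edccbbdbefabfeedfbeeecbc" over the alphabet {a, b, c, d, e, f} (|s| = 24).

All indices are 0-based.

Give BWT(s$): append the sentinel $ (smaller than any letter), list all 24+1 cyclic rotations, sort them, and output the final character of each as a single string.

rank  rotation                   last
    0  $edccbbdbefabfeedfbeeecbc  c
    1  abfeedfbeeecbc$edccbbdbef  f
    2  bbdbefabfeedfbeeecbc$edcc  c
    3  bc$edccbbdbefabfeedfbeeec  c
    4  bdbefabfeedfbeeecbc$edccb  b
    5  beeecbc$edccbbdbefabfeedf  f
    6  befabfeedfbeeecbc$edccbbd  d
    7  bfeedfbeeecbc$edccbbdbefa  a
    8  c$edccbbdbefabfeedfbeeecb  b
    9  cbbdbefabfeedfbeeecbc$edc  c
   10  cbc$edccbbdbefabfeedfbeee  e
   11  ccbbdbefabfeedfbeeecbc$ed  d
   12  dbefabfeedfbeeecbc$edccbb  b
   13  dccbbdbefabfeedfbeeecbc$e  e
   14  dfbeeecbc$edccbbdbefabfee  e
   15  ecbc$edccbbdbefabfeedfbee  e
   16  edccbbdbefabfeedfbeeecbc$  $
   17  edfbeeecbc$edccbbdbefabfe  e
   18  eecbc$edccbbdbefabfeedfbe  e
   19  eedfbeeecbc$edccbbdbefabf  f
   20  eeecbc$edccbbdbefabfeedfb  b
   21  efabfeedfbeeecbc$edccbbdb  b
   22  fabfeedfbeeecbc$edccbbdbe  e
   23  fbeeecbc$edccbbdbefabfeed  d
   24  feedfbeeecbc$edccbbdbefab  b

cfccbfdabcedbeee$eefbbedb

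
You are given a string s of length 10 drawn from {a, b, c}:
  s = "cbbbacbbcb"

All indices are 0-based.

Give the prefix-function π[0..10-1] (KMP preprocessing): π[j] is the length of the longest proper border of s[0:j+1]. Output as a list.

π[0] = 0
j=1 s[j]='b': π[1]=0 (border '')
j=2 s[j]='b': π[2]=0 (border '')
j=3 s[j]='b': π[3]=0 (border '')
j=4 s[j]='a': π[4]=0 (border '')
j=5 s[j]='c': π[5]=1 (border 'c')
j=6 s[j]='b': π[6]=2 (border 'cb')
j=7 s[j]='b': π[7]=3 (border 'cbb')
j=8 s[j]='c': k: 3→0; π[8]=1 (border 'c')
j=9 s[j]='b': π[9]=2 (border 'cb')

[0, 0, 0, 0, 0, 1, 2, 3, 1, 2]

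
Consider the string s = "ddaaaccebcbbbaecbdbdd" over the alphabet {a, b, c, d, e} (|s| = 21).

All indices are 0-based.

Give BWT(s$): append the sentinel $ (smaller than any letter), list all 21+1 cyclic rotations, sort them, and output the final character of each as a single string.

rank  rotation                last
    0  $ddaaaccebcbbbaecbdbdd  d
    1  aaaccebcbbbaecbdbdd$dd  d
    2  aaccebcbbbaecbdbdd$dda  a
    3  accebcbbbaecbdbdd$ddaa  a
    4  aecbdbdd$ddaaaccebcbbb  b
    5  baecbdbdd$ddaaaccebcbb  b
    6  bbaecbdbdd$ddaaaccebcb  b
    7  bbbaecbdbdd$ddaaaccebc  c
    8  bcbbbaecbdbdd$ddaaacce  e
    9  bdbdd$ddaaaccebcbbbaec  c
   10  bdd$ddaaaccebcbbbaecbd  d
   11  cbbbaecbdbdd$ddaaacceb  b
   12  cbdbdd$ddaaaccebcbbbae  e
   13  ccebcbbbaecbdbdd$ddaaa  a
   14  cebcbbbaecbdbdd$ddaaac  c
   15  d$ddaaaccebcbbbaecbdbd  d
   16  daaaccebcbbbaecbdbdd$d  d
   17  dbdd$ddaaaccebcbbbaecb  b
   18  dd$ddaaaccebcbbbaecbdb  b
   19  ddaaaccebcbbbaecbdbdd$  $
   20  ebcbbbaecbdbdd$ddaaacc  c
   21  ecbdbdd$ddaaaccebcbbba  a

ddaabbbcecdbeacddbb$ca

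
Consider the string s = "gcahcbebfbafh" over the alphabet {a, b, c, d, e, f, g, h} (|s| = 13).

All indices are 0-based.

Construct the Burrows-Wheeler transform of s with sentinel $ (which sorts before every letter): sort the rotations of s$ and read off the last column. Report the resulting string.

rank  rotation        last
    0  $gcahcbebfbafh  h
    1  afh$gcahcbebfb  b
    2  ahcbebfbafh$gc  c
    3  bafh$gcahcbebf  f
    4  bebfbafh$gcahc  c
    5  bfbafh$gcahcbe  e
    6  cahcbebfbafh$g  g
    7  cbebfbafh$gcah  h
    8  ebfbafh$gcahcb  b
    9  fbafh$gcahcbeb  b
   10  fh$gcahcbebfba  a
   11  gcahcbebfbafh$  $
   12  h$gcahcbebfbaf  f
   13  hcbebfbafh$gca  a

hbcfceghbba$fa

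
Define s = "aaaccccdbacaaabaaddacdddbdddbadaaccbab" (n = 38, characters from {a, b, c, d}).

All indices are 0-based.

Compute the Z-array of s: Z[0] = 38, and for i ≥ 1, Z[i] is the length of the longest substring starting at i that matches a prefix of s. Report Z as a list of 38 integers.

Z[0]=38
i=1: outside box; Z[1]=2 extend→box=[1,3)
i=2: min(r-i=1, Z[1]=2)=1; Z[2]=1
i=3: outside box; Z[3]=0
i=4: outside box; Z[4]=0
i=5: outside box; Z[5]=0
i=6: outside box; Z[6]=0
i=7: outside box; Z[7]=0
i=8: outside box; Z[8]=0
i=9: outside box; Z[9]=1 extend→box=[9,10)
i=10: outside box; Z[10]=0
i=11: outside box; Z[11]=3 extend→box=[11,14)
i=12: min(r-i=2, Z[1]=2)=2; Z[12]=2
i=13: min(r-i=1, Z[2]=1)=1; Z[13]=1
i=14: outside box; Z[14]=0
i=15: outside box; Z[15]=2 extend→box=[15,17)
i=16: min(r-i=1, Z[1]=2)=1; Z[16]=1
i=17: outside box; Z[17]=0
i=18: outside box; Z[18]=0
i=19: outside box; Z[19]=1 extend→box=[19,20)
i=20: outside box; Z[20]=0
i=21: outside box; Z[21]=0
i=22: outside box; Z[22]=0
i=23: outside box; Z[23]=0
i=24: outside box; Z[24]=0
i=25: outside box; Z[25]=0
i=26: outside box; Z[26]=0
i=27: outside box; Z[27]=0
i=28: outside box; Z[28]=0
i=29: outside box; Z[29]=1 extend→box=[29,30)
i=30: outside box; Z[30]=0
i=31: outside box; Z[31]=2 extend→box=[31,33)
i=32: min(r-i=1, Z[1]=2)=1; Z[32]=1
i=33: outside box; Z[33]=0
i=34: outside box; Z[34]=0
i=35: outside box; Z[35]=0
i=36: outside box; Z[36]=1 extend→box=[36,37)
i=37: outside box; Z[37]=0

[38, 2, 1, 0, 0, 0, 0, 0, 0, 1, 0, 3, 2, 1, 0, 2, 1, 0, 0, 1, 0, 0, 0, 0, 0, 0, 0, 0, 0, 1, 0, 2, 1, 0, 0, 0, 1, 0]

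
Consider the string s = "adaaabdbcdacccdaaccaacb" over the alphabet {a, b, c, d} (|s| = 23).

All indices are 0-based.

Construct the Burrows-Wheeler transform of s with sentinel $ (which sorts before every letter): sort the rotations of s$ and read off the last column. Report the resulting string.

bdacdaaad$cdacaaaccbaccb

rank  rotation                  last
    0  $adaaabdbcdacccdaaccaacb  b
    1  aaabdbcdacccdaaccaacb$ad  d
    2  aabdbcdacccdaaccaacb$ada  a
    3  aacb$adaaabdbcdacccdaacc  c
    4  aaccaacb$adaaabdbcdacccd  d
    5  abdbcdacccdaaccaacb$adaa  a
    6  acb$adaaabdbcdacccdaacca  a
    7  accaacb$adaaabdbcdacccda  a
    8  acccdaaccaacb$adaaabdbcd  d
    9  adaaabdbcdacccdaaccaacb$  $
   10  b$adaaabdbcdacccdaaccaac  c
   11  bcdacccdaaccaacb$adaaabd  d
   12  bdbcdacccdaaccaacb$adaaa  a
   13  caacb$adaaabdbcdacccdaac  c
   14  cb$adaaabdbcdacccdaaccaa  a
   15  ccaacb$adaaabdbcdacccdaa  a
   16  cccdaaccaacb$adaaabdbcda  a
   17  ccdaaccaacb$adaaabdbcdac  c
   18  cdaaccaacb$adaaabdbcdacc  c
   19  cdacccdaaccaacb$adaaabdb  b
   20  daaabdbcdacccdaaccaacb$a  a
   21  daaccaacb$adaaabdbcdaccc  c
   22  dacccdaaccaacb$adaaabdbc  c
   23  dbcdacccdaaccaacb$adaaab  b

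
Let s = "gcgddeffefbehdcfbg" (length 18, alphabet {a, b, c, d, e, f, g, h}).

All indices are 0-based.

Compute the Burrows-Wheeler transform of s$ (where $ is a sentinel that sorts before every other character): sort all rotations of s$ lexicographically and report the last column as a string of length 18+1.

gffdghgdfdbecfeb$ce

rank  rotation             last
    0  $gcgddeffefbehdcfbg  g
    1  behdcfbg$gcgddeffef  f
    2  bg$gcgddeffefbehdcf  f
    3  cfbg$gcgddeffefbehd  d
    4  cgddeffefbehdcfbg$g  g
    5  dcfbg$gcgddeffefbeh  h
    6  ddeffefbehdcfbg$gcg  g
    7  deffefbehdcfbg$gcgd  d
    8  efbehdcfbg$gcgddeff  f
    9  effefbehdcfbg$gcgdd  d
   10  ehdcfbg$gcgddeffefb  b
   11  fbehdcfbg$gcgddeffe  e
   12  fbg$gcgddeffefbehdc  c
   13  fefbehdcfbg$gcgddef  f
   14  ffefbehdcfbg$gcgdde  e
   15  g$gcgddeffefbehdcfb  b
   16  gcgddeffefbehdcfbg$  $
   17  gddeffefbehdcfbg$gc  c
   18  hdcfbg$gcgddeffefbe  e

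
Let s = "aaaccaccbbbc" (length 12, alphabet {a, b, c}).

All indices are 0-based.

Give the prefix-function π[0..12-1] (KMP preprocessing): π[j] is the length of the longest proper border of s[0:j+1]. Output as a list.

[0, 1, 2, 0, 0, 1, 0, 0, 0, 0, 0, 0]

π[0] = 0
j=1 s[j]='a': π[1]=1 (border 'a')
j=2 s[j]='a': π[2]=2 (border 'aa')
j=3 s[j]='c': k: 2→1→0; π[3]=0 (border '')
j=4 s[j]='c': π[4]=0 (border '')
j=5 s[j]='a': π[5]=1 (border 'a')
j=6 s[j]='c': k: 1→0; π[6]=0 (border '')
j=7 s[j]='c': π[7]=0 (border '')
j=8 s[j]='b': π[8]=0 (border '')
j=9 s[j]='b': π[9]=0 (border '')
j=10 s[j]='b': π[10]=0 (border '')
j=11 s[j]='c': π[11]=0 (border '')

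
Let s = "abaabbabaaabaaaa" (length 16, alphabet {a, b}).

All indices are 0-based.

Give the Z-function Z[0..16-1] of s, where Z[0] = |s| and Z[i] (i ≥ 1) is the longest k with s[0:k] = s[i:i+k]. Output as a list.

[16, 0, 1, 2, 0, 0, 4, 0, 1, 1, 4, 0, 1, 1, 1, 1]

Z[0]=16
i=1: fresh scan; Z[1]=0
i=2: fresh scan; Z[2]=1 grow→box=[2,3)
i=3: fresh scan; Z[3]=2 grow→box=[3,5)
i=4: min(r-i=1, Z[1]=0)=0; Z[4]=0
i=5: fresh scan; Z[5]=0
i=6: fresh scan; Z[6]=4 grow→box=[6,10)
i=7: min(r-i=3, Z[1]=0)=0; Z[7]=0
i=8: min(r-i=2, Z[2]=1)=1; Z[8]=1
i=9: min(r-i=1, Z[3]=2)=1; Z[9]=1
i=10: fresh scan; Z[10]=4 grow→box=[10,14)
i=11: min(r-i=3, Z[1]=0)=0; Z[11]=0
i=12: min(r-i=2, Z[2]=1)=1; Z[12]=1
i=13: min(r-i=1, Z[3]=2)=1; Z[13]=1
i=14: fresh scan; Z[14]=1 grow→box=[14,15)
i=15: fresh scan; Z[15]=1 grow→box=[15,16)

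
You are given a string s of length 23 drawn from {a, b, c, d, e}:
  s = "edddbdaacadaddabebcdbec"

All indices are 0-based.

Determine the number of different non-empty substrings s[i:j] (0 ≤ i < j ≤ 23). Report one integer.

251

sorted suffixes:
  #0 SA[0]=6  'aacadaddabebcdbec'
  #1 SA[1]=14  'abebcdbec'
  #2 SA[2]=7  'acadaddabebcdbec'
  #3 SA[3]=9  'adaddabebcdbec'
  #4 SA[4]=11  'addabebcdbec'
  #5 SA[5]=17  'bcdbec'
  #6 SA[6]=4  'bdaacadaddabebcdbec'
  #7 SA[7]=15  'bebcdbec'
  #8 SA[8]=20  'bec'
  #9 SA[9]=22  'c'
  #10 SA[10]=8  'cadaddabebcdbec'
  #11 SA[11]=18  'cdbec'
  #12 SA[12]=5  'daacadaddabebcdbec'
  #13 SA[13]=13  'dabebcdbec'
  #14 SA[14]=10  'daddabebcdbec'
  #15 SA[15]=3  'dbdaacadaddabebcdbec'
  #16 SA[16]=19  'dbec'
  #17 SA[17]=12  'ddabebcdbec'
  #18 SA[18]=2  'ddbdaacadaddabebcdbec'
  #19 SA[19]=1  'dddbdaacadaddabebcdbec'
  #20 SA[20]=16  'ebcdbec'
  #21 SA[21]=21  'ec'
  #22 SA[22]=0  'edddbdaacadaddabebcdbec'

SA = [6, 14, 7, 9, 11, 17, 4, 15, 20, 22, 8, 18, 5, 13, 10, 3, 19, 12, 2, 1, 16, 21, 0]
[i] adj suffixes → lcp
  [1] 6/14 → 1 ('a')
  [2] 14/7 → 1 ('a')
  [3] 7/9 → 1 ('a')
  [4] 9/11 → 2 ('ad')
  [5] 11/17 → 0 ('')
  [6] 17/4 → 1 ('b')
  [7] 4/15 → 1 ('b')
  [8] 15/20 → 2 ('be')
  [9] 20/22 → 0 ('')
  [10] 22/8 → 1 ('c')
  [11] 8/18 → 1 ('c')
  [12] 18/5 → 0 ('')
  [13] 5/13 → 2 ('da')
  [14] 13/10 → 2 ('da')
  [15] 10/3 → 1 ('d')
  [16] 3/19 → 2 ('db')
  [17] 19/12 → 1 ('d')
  [18] 12/2 → 2 ('dd')
  [19] 2/1 → 2 ('dd')
  [20] 1/16 → 0 ('')
  [21] 16/21 → 1 ('e')
  [22] 21/0 → 1 ('e')

n(n+1)/2 = 23·24/2 = 276
Σ LCP = 0 + 1 + 1 + 1 + 2 + 0 + 1 + 1 + 2 + 0 + 1 + 1 + 0 + 2 + 2 + 1 + 2 + 1 + 2 + 2 + 0 + 1 + 1 = 25
distinct = 276 − 25 = 251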